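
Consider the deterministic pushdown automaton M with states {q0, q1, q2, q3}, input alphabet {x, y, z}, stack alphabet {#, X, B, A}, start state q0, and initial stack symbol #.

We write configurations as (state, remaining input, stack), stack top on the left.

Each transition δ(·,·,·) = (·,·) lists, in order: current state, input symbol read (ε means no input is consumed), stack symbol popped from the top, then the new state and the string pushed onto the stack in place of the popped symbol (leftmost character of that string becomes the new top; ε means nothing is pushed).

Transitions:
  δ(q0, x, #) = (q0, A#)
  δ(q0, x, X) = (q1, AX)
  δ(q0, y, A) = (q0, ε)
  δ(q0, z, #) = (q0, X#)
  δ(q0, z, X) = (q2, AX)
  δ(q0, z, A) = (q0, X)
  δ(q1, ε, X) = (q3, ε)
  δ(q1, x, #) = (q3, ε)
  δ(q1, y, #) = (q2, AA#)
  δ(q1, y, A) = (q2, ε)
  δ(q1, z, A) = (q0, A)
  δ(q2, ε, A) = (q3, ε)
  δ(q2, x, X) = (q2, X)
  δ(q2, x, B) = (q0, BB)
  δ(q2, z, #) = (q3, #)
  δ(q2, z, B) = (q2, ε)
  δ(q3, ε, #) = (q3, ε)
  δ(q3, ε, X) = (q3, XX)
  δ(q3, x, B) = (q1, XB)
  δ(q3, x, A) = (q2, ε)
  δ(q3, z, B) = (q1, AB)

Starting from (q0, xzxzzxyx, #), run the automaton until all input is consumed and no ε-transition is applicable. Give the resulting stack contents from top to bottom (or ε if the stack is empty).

XX#

(q0, xzxzzxyx, #) ⊢ (q0, zxzzxyx, A#) ⊢ (q0, xzzxyx, X#) ⊢ (q1, zzxyx, AX#) ⊢ (q0, zxyx, AX#) ⊢ (q0, xyx, XX#) ⊢ (q1, yx, AXX#) ⊢ (q2, x, XX#) ⊢ (q2, ε, XX#)
All input consumed in state q2 with stack XX#.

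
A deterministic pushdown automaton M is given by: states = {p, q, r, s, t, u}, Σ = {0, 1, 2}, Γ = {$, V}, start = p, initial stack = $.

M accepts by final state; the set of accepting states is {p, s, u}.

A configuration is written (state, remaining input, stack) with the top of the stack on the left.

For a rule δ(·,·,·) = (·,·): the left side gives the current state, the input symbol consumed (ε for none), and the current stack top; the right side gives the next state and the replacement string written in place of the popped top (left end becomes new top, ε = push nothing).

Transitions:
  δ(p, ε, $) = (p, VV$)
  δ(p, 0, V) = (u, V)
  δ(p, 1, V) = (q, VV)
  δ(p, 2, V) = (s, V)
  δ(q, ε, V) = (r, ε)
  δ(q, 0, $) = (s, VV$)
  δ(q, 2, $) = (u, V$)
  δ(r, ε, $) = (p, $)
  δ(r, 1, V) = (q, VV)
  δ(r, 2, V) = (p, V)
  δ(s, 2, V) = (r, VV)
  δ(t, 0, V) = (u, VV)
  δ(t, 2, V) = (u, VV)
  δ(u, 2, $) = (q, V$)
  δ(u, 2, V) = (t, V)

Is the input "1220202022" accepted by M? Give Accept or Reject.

Reject

(p, 1220202022, $)
  ε-move, top $: go to p, push VV$ → (p, 1220202022, VV$)
  read 1, top V: go to q, push VV → (q, 220202022, VVV$)
  ε-move, top V: go to r, push ε → (r, 220202022, VV$)
  read 2, top V: go to p, push V → (p, 20202022, VV$)
  read 2, top V: go to s, push V → (s, 0202022, VV$)
No transition applies at (s, 0202022, VV$); input not fully consumed.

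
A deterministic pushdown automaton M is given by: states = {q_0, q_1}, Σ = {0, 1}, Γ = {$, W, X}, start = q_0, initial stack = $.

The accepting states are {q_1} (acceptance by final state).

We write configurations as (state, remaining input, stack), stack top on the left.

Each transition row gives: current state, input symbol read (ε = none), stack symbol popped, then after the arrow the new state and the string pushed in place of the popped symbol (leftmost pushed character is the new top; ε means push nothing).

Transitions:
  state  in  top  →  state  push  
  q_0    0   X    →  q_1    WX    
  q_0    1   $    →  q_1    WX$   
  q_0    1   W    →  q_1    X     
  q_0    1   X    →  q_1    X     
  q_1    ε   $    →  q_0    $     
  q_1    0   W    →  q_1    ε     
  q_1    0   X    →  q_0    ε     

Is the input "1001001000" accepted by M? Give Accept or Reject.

(q_0, 1001001000, $)
  read 1, top $: go to q_1, push WX$ → (q_1, 001001000, WX$)
  read 0, top W: go to q_1, push ε → (q_1, 01001000, X$)
  read 0, top X: go to q_0, push ε → (q_0, 1001000, $)
  read 1, top $: go to q_1, push WX$ → (q_1, 001000, WX$)
  read 0, top W: go to q_1, push ε → (q_1, 01000, X$)
  read 0, top X: go to q_0, push ε → (q_0, 1000, $)
  read 1, top $: go to q_1, push WX$ → (q_1, 000, WX$)
  read 0, top W: go to q_1, push ε → (q_1, 00, X$)
  read 0, top X: go to q_0, push ε → (q_0, 0, $)
No transition applies at (q_0, 0, $); input not fully consumed.

Reject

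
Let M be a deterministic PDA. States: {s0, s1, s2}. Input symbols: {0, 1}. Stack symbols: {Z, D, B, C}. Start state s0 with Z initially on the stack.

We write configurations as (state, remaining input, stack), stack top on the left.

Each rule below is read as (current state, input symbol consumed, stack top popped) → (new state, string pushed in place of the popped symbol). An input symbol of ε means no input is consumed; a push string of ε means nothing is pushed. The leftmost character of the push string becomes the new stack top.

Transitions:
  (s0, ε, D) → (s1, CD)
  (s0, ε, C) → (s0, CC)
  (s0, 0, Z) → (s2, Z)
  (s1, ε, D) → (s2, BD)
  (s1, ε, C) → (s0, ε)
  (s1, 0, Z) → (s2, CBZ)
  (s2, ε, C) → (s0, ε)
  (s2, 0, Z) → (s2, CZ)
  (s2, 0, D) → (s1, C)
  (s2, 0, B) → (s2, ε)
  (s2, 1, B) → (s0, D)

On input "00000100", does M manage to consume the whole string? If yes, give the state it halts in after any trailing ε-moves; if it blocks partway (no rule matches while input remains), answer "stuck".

(s0, 00000100, Z) ⊢ (s2, 0000100, Z) ⊢ (s2, 000100, CZ) ⊢ (s0, 000100, Z) ⊢ (s2, 00100, Z) ⊢ (s2, 0100, CZ) ⊢ (s0, 0100, Z) ⊢ (s2, 100, Z)
No transition for (s2, 1, top Z); M blocks with input 100 remaining.

stuck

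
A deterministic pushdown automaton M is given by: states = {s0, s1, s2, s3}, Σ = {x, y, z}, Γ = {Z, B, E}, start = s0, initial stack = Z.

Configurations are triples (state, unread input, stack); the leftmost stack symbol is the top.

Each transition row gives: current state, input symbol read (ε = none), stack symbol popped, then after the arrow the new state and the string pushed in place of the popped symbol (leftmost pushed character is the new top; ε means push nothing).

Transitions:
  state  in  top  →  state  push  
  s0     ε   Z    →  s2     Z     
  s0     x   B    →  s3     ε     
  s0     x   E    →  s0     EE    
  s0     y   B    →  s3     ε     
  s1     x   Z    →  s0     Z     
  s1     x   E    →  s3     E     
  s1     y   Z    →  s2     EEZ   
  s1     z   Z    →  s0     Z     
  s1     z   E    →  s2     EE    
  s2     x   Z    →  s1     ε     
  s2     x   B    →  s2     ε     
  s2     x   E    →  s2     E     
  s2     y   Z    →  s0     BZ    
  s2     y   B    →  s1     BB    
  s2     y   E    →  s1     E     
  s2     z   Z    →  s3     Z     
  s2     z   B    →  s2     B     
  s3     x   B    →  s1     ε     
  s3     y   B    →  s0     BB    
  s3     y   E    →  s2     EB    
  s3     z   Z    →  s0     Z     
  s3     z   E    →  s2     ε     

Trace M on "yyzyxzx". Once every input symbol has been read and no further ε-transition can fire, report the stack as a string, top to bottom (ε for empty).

ε

(s0, yyzyxzx, Z) ⊢ (s2, yyzyxzx, Z) ⊢ (s0, yzyxzx, BZ) ⊢ (s3, zyxzx, Z) ⊢ (s0, yxzx, Z) ⊢ (s2, yxzx, Z) ⊢ (s0, xzx, BZ) ⊢ (s3, zx, Z) ⊢ (s0, x, Z) ⊢ (s2, x, Z) ⊢ (s1, ε, ε)
All input consumed in state s1 with stack ε.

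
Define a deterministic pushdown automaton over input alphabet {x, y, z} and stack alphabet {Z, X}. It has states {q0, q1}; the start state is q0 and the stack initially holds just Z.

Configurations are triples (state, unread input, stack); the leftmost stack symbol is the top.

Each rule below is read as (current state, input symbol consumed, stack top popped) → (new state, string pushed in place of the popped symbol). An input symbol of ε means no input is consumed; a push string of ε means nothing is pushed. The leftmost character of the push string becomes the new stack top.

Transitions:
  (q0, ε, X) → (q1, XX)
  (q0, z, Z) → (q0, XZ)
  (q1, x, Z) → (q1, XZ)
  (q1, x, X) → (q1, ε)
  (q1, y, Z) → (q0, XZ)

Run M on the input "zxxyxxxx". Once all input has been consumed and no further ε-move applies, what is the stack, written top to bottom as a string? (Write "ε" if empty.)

(q0, zxxyxxxx, Z)
  read z, top Z: go to q0, push XZ → (q0, xxyxxxx, XZ)
  ε-move, top X: go to q1, push XX → (q1, xxyxxxx, XXZ)
  read x, top X: go to q1, push ε → (q1, xyxxxx, XZ)
  read x, top X: go to q1, push ε → (q1, yxxxx, Z)
  read y, top Z: go to q0, push XZ → (q0, xxxx, XZ)
  ε-move, top X: go to q1, push XX → (q1, xxxx, XXZ)
  read x, top X: go to q1, push ε → (q1, xxx, XZ)
  read x, top X: go to q1, push ε → (q1, xx, Z)
  read x, top Z: go to q1, push XZ → (q1, x, XZ)
  read x, top X: go to q1, push ε → (q1, ε, Z)
All input consumed in state q1 with stack Z.

Z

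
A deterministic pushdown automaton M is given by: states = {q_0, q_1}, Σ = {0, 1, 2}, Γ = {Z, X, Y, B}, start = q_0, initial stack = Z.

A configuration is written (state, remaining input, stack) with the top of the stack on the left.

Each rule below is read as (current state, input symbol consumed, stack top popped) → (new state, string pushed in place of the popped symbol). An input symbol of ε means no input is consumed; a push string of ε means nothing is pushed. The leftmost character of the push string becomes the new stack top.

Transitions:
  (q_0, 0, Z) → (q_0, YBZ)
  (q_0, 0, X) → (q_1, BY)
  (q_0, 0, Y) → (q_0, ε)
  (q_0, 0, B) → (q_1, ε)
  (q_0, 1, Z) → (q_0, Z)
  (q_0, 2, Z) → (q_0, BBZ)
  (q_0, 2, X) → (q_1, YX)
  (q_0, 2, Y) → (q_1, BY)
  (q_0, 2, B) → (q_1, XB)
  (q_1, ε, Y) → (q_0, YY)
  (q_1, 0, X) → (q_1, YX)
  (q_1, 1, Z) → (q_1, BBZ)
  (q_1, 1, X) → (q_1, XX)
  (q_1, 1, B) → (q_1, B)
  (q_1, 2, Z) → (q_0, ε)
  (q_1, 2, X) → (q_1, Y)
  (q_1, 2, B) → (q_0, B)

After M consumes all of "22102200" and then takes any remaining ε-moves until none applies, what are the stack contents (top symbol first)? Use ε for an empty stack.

(q_0, 22102200, Z) ⊢ (q_0, 2102200, BBZ) ⊢ (q_1, 102200, XBBZ) ⊢ (q_1, 02200, XXBBZ) ⊢ (q_1, 2200, YXXBBZ) ⊢ (q_0, 2200, YYXXBBZ) ⊢ (q_1, 200, BYYXXBBZ) ⊢ (q_0, 00, BYYXXBBZ) ⊢ (q_1, 0, YYXXBBZ) ⊢ (q_0, 0, YYYXXBBZ) ⊢ (q_0, ε, YYXXBBZ)
All input consumed in state q_0 with stack YYXXBBZ.

YYXXBBZ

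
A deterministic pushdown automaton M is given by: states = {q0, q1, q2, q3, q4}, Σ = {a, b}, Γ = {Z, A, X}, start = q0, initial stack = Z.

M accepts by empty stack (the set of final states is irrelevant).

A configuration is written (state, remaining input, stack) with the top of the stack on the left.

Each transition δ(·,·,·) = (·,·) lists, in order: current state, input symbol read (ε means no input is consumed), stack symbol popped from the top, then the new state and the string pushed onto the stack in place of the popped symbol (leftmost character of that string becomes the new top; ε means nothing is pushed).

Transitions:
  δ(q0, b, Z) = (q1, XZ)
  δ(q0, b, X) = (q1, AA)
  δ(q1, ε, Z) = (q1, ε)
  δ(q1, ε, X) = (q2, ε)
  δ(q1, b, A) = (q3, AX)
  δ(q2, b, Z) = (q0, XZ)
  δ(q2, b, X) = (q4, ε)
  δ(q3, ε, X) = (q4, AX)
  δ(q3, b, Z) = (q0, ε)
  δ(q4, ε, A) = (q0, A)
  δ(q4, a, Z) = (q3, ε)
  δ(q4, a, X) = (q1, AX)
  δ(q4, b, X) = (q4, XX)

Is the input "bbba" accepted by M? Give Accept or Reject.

Reject

(q0, bbba, Z) ⊢ (q1, bba, XZ) ⊢ (q2, bba, Z) ⊢ (q0, ba, XZ) ⊢ (q1, a, AAZ)
No transition applies at (q1, a, AAZ); input not fully consumed.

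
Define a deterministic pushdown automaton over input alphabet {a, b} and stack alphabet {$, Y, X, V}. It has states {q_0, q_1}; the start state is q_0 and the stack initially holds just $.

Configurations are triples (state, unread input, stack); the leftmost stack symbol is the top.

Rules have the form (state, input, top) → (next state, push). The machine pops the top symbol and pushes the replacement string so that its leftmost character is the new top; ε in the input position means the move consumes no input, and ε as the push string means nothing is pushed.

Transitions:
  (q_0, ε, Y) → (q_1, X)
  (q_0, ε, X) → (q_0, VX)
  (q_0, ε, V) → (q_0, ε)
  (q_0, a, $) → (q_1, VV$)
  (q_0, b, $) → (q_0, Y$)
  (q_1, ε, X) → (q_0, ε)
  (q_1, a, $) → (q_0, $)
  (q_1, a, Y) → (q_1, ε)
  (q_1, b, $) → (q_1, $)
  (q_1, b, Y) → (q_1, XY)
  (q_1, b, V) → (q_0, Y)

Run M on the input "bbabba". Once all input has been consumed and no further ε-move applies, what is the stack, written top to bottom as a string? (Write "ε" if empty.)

VV$

(q_0, bbabba, $) ⊢ (q_0, babba, Y$) ⊢ (q_1, babba, X$) ⊢ (q_0, babba, $) ⊢ (q_0, abba, Y$) ⊢ (q_1, abba, X$) ⊢ (q_0, abba, $) ⊢ (q_1, bba, VV$) ⊢ (q_0, ba, YV$) ⊢ (q_1, ba, XV$) ⊢ (q_0, ba, V$) ⊢ (q_0, ba, $) ⊢ (q_0, a, Y$) ⊢ (q_1, a, X$) ⊢ (q_0, a, $) ⊢ (q_1, ε, VV$)
All input consumed in state q_1 with stack VV$.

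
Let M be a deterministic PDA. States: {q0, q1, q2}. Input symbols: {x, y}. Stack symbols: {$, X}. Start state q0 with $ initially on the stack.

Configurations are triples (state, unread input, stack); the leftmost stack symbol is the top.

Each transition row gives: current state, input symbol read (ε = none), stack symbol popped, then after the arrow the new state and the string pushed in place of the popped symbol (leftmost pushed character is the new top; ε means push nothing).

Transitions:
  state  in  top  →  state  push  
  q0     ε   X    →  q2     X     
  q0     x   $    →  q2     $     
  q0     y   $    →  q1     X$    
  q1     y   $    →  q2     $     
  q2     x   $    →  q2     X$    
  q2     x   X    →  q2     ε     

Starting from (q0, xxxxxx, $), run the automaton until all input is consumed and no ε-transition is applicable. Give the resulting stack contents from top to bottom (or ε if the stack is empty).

(q0, xxxxxx, $)
  read x, top $: go to q2, push $ → (q2, xxxxx, $)
  read x, top $: go to q2, push X$ → (q2, xxxx, X$)
  read x, top X: go to q2, push ε → (q2, xxx, $)
  read x, top $: go to q2, push X$ → (q2, xx, X$)
  read x, top X: go to q2, push ε → (q2, x, $)
  read x, top $: go to q2, push X$ → (q2, ε, X$)
All input consumed in state q2 with stack X$.

X$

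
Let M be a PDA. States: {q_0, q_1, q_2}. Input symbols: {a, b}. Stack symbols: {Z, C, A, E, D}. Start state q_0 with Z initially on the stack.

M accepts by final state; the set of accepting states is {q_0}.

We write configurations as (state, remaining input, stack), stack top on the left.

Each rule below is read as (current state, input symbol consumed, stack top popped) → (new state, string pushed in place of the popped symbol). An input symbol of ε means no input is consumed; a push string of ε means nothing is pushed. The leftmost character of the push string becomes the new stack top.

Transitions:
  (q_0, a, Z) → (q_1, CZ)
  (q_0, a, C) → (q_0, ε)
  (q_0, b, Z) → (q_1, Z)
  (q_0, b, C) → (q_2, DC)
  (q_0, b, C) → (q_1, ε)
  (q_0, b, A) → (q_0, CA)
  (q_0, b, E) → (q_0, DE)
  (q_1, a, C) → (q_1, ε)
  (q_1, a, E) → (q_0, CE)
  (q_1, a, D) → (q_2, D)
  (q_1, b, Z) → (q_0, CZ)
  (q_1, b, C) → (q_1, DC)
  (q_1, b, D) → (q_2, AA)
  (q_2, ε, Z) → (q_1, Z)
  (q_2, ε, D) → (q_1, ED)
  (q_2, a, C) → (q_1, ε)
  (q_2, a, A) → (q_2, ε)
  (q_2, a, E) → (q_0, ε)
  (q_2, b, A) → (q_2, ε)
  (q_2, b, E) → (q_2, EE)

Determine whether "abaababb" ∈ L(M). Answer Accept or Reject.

Reject

No computation consumes all input and reaches a final state.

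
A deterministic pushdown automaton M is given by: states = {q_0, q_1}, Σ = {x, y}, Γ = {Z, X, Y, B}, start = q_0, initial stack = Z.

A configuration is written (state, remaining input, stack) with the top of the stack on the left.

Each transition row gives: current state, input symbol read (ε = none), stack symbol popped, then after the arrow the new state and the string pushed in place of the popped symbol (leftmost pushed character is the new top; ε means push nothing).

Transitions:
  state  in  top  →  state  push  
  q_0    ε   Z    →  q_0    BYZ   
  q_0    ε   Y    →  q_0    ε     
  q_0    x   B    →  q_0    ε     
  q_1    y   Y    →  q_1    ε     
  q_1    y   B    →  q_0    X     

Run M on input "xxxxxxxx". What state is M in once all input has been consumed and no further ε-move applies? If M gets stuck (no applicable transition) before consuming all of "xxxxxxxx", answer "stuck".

q_0

(q_0, xxxxxxxx, Z) ⊢ (q_0, xxxxxxxx, BYZ) ⊢ (q_0, xxxxxxx, YZ) ⊢ (q_0, xxxxxxx, Z) ⊢ (q_0, xxxxxxx, BYZ) ⊢ (q_0, xxxxxx, YZ) ⊢ (q_0, xxxxxx, Z) ⊢ (q_0, xxxxxx, BYZ) ⊢ (q_0, xxxxx, YZ) ⊢ (q_0, xxxxx, Z) ⊢ (q_0, xxxxx, BYZ) ⊢ (q_0, xxxx, YZ) ⊢ (q_0, xxxx, Z) ⊢ (q_0, xxxx, BYZ) ⊢ (q_0, xxx, YZ) ⊢ (q_0, xxx, Z) ⊢ (q_0, xxx, BYZ) ⊢ (q_0, xx, YZ) ⊢ (q_0, xx, Z) ⊢ (q_0, xx, BYZ) ⊢ (q_0, x, YZ) ⊢ (q_0, x, Z) ⊢ (q_0, x, BYZ) ⊢ (q_0, ε, YZ) ⊢ (q_0, ε, Z) ⊢ (q_0, ε, BYZ)
All input consumed; M is in state q_0.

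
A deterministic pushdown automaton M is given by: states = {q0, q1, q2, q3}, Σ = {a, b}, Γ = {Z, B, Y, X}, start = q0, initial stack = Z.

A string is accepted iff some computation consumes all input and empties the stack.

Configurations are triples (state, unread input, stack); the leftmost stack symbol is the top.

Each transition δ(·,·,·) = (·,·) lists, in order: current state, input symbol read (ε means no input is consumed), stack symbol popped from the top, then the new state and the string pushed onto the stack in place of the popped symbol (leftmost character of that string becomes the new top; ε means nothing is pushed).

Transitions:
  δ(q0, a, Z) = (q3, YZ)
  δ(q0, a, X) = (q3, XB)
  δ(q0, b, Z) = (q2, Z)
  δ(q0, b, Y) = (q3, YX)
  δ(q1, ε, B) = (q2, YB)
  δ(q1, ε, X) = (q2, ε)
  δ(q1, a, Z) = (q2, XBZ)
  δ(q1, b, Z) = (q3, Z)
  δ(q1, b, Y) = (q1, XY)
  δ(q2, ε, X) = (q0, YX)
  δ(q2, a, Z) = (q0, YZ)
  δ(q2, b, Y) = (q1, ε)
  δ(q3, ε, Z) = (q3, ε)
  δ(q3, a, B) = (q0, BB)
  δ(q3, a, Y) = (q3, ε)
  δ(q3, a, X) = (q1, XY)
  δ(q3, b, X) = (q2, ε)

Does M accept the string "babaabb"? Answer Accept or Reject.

Accept

(q0, babaabb, Z) ⊢ (q2, abaabb, Z) ⊢ (q0, baabb, YZ) ⊢ (q3, aabb, YXZ) ⊢ (q3, abb, XZ) ⊢ (q1, bb, XYZ) ⊢ (q2, bb, YZ) ⊢ (q1, b, Z) ⊢ (q3, ε, Z) ⊢ (q3, ε, ε)
All input consumed and the stack is empty.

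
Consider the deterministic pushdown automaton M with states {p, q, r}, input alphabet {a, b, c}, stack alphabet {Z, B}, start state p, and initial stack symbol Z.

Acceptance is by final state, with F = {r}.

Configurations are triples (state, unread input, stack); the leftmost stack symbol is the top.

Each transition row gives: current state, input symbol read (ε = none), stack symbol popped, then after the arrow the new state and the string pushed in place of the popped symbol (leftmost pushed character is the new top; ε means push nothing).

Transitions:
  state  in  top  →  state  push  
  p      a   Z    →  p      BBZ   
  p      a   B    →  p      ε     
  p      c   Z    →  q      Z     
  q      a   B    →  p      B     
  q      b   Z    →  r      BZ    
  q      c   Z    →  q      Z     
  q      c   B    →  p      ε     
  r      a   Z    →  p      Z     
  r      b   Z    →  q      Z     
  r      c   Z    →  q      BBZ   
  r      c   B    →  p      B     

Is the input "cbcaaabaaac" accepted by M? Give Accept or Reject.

Reject

(p, cbcaaabaaac, Z) ⊢ (q, bcaaabaaac, Z) ⊢ (r, caaabaaac, BZ) ⊢ (p, aaabaaac, BZ) ⊢ (p, aabaaac, Z) ⊢ (p, abaaac, BBZ) ⊢ (p, baaac, BZ)
No transition applies at (p, baaac, BZ); input not fully consumed.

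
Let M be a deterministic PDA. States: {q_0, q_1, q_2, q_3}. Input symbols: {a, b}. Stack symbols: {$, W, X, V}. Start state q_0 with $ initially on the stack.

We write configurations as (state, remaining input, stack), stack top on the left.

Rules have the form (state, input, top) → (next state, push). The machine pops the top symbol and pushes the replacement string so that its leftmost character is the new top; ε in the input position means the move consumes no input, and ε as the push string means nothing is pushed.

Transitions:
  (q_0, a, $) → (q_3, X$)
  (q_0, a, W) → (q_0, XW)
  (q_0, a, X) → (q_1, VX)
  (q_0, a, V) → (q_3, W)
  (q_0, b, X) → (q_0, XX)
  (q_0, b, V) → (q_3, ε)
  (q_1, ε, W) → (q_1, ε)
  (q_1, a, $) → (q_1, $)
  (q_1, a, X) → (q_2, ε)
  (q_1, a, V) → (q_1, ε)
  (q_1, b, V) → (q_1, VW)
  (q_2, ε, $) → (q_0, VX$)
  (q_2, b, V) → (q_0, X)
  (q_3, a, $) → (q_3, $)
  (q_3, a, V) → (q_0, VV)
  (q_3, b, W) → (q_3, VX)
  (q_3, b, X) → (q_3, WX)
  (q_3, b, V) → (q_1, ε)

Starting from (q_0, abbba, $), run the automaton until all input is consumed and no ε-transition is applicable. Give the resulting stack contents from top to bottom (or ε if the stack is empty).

(q_0, abbba, $) ⊢ (q_3, bbba, X$) ⊢ (q_3, bba, WX$) ⊢ (q_3, ba, VXX$) ⊢ (q_1, a, XX$) ⊢ (q_2, ε, X$)
All input consumed in state q_2 with stack X$.

X$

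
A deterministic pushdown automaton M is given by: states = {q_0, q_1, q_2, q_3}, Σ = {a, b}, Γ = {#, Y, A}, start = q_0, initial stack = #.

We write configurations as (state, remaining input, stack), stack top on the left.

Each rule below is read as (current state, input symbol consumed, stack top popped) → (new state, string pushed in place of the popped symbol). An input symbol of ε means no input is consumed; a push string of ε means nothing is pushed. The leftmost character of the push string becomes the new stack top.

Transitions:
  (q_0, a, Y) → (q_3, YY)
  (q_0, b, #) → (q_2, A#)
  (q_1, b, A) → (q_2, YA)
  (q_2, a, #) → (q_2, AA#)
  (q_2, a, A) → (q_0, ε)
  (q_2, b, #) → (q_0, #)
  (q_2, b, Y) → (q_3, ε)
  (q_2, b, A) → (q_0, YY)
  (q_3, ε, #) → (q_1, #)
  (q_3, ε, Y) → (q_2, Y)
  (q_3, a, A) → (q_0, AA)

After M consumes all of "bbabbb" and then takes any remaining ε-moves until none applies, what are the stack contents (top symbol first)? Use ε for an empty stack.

#

(q_0, bbabbb, #)
  read b, top #: go to q_2, push A# → (q_2, babbb, A#)
  read b, top A: go to q_0, push YY → (q_0, abbb, YY#)
  read a, top Y: go to q_3, push YY → (q_3, bbb, YYY#)
  ε-move, top Y: go to q_2, push Y → (q_2, bbb, YYY#)
  read b, top Y: go to q_3, push ε → (q_3, bb, YY#)
  ε-move, top Y: go to q_2, push Y → (q_2, bb, YY#)
  read b, top Y: go to q_3, push ε → (q_3, b, Y#)
  ε-move, top Y: go to q_2, push Y → (q_2, b, Y#)
  read b, top Y: go to q_3, push ε → (q_3, ε, #)
  ε-move, top #: go to q_1, push # → (q_1, ε, #)
All input consumed in state q_1 with stack #.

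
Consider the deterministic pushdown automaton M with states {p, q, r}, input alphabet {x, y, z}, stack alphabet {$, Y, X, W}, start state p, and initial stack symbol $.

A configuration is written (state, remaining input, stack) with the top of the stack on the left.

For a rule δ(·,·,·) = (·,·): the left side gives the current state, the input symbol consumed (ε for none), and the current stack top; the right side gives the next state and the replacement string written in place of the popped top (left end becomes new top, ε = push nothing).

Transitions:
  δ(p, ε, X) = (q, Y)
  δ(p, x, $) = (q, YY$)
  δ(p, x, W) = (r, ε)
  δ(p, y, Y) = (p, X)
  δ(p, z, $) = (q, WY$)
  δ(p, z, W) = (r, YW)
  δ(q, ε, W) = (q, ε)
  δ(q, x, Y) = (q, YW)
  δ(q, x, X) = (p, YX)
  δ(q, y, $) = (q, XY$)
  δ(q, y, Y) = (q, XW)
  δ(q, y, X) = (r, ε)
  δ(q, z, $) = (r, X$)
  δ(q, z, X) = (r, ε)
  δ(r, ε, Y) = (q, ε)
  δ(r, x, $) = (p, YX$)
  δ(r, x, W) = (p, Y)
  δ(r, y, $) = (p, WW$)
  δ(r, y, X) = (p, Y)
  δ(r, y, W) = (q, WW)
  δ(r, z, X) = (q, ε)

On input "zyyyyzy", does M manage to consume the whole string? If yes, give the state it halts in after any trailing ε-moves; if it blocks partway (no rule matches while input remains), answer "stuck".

(p, zyyyyzy, $) ⊢ (q, yyyyzy, WY$) ⊢ (q, yyyyzy, Y$) ⊢ (q, yyyzy, XW$) ⊢ (r, yyzy, W$) ⊢ (q, yzy, WW$) ⊢ (q, yzy, W$) ⊢ (q, yzy, $) ⊢ (q, zy, XY$) ⊢ (r, y, Y$) ⊢ (q, y, $) ⊢ (q, ε, XY$)
All input consumed; M is in state q.

q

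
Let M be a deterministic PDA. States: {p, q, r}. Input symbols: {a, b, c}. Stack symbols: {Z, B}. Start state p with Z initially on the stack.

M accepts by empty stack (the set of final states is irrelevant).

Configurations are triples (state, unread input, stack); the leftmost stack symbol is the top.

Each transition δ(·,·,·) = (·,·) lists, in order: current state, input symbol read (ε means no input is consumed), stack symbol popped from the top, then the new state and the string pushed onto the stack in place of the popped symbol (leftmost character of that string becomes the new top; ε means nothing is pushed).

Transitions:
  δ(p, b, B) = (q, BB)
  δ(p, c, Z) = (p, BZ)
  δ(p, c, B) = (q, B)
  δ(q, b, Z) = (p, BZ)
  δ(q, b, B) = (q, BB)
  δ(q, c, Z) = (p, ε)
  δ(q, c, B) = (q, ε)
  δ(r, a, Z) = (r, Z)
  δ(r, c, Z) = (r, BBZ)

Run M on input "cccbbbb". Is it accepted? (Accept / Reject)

(p, cccbbbb, Z)
  read c, top Z: go to p, push BZ → (p, ccbbbb, BZ)
  read c, top B: go to q, push B → (q, cbbbb, BZ)
  read c, top B: go to q, push ε → (q, bbbb, Z)
  read b, top Z: go to p, push BZ → (p, bbb, BZ)
  read b, top B: go to q, push BB → (q, bb, BBZ)
  read b, top B: go to q, push BB → (q, b, BBBZ)
  read b, top B: go to q, push BB → (q, ε, BBBBZ)
All input consumed; stack is BBBBZ, not empty, and no further ε-move applies.

Reject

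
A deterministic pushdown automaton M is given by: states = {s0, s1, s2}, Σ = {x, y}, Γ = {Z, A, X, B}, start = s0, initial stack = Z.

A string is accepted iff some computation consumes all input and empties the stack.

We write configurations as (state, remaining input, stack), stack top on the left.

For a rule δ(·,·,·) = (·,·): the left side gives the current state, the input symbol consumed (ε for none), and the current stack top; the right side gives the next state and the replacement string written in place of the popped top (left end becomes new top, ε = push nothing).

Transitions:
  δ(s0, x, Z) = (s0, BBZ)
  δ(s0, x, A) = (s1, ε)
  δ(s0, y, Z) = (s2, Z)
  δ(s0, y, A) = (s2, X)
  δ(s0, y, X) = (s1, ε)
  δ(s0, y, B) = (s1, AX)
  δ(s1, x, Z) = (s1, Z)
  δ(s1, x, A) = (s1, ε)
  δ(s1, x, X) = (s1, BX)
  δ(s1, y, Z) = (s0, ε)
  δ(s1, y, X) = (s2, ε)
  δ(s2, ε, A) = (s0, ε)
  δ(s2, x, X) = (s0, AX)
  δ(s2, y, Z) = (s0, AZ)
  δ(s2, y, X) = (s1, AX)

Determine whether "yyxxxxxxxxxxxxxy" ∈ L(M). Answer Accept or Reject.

Accept

(s0, yyxxxxxxxxxxxxxy, Z)
  read y, top Z: go to s2, push Z → (s2, yxxxxxxxxxxxxxy, Z)
  read y, top Z: go to s0, push AZ → (s0, xxxxxxxxxxxxxy, AZ)
  read x, top A: go to s1, push ε → (s1, xxxxxxxxxxxxy, Z)
  read x, top Z: go to s1, push Z → (s1, xxxxxxxxxxxy, Z)
  read x, top Z: go to s1, push Z → (s1, xxxxxxxxxxy, Z)
  read x, top Z: go to s1, push Z → (s1, xxxxxxxxxy, Z)
  read x, top Z: go to s1, push Z → (s1, xxxxxxxxy, Z)
  read x, top Z: go to s1, push Z → (s1, xxxxxxxy, Z)
  read x, top Z: go to s1, push Z → (s1, xxxxxxy, Z)
  read x, top Z: go to s1, push Z → (s1, xxxxxy, Z)
  read x, top Z: go to s1, push Z → (s1, xxxxy, Z)
  read x, top Z: go to s1, push Z → (s1, xxxy, Z)
  read x, top Z: go to s1, push Z → (s1, xxy, Z)
  read x, top Z: go to s1, push Z → (s1, xy, Z)
  read x, top Z: go to s1, push Z → (s1, y, Z)
  read y, top Z: go to s0, push ε → (s0, ε, ε)
All input consumed and the stack is empty.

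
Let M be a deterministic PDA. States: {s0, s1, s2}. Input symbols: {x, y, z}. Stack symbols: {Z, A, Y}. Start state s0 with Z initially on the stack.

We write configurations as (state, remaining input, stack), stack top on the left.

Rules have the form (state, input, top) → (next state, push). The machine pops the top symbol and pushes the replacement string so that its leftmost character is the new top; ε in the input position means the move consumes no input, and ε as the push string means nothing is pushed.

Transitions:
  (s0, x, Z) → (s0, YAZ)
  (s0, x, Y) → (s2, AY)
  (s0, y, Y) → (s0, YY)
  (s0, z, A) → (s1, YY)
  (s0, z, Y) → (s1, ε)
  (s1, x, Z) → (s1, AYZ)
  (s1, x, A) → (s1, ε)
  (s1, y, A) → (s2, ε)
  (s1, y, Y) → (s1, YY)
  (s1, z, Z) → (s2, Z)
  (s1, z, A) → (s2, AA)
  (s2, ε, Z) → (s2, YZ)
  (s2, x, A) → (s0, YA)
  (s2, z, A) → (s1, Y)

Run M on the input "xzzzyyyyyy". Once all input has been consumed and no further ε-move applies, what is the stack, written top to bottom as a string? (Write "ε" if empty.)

(s0, xzzzyyyyyy, Z) ⊢ (s0, zzzyyyyyy, YAZ) ⊢ (s1, zzyyyyyy, AZ) ⊢ (s2, zyyyyyy, AAZ) ⊢ (s1, yyyyyy, YAZ) ⊢ (s1, yyyyy, YYAZ) ⊢ (s1, yyyy, YYYAZ) ⊢ (s1, yyy, YYYYAZ) ⊢ (s1, yy, YYYYYAZ) ⊢ (s1, y, YYYYYYAZ) ⊢ (s1, ε, YYYYYYYAZ)
All input consumed in state s1 with stack YYYYYYYAZ.

YYYYYYYAZ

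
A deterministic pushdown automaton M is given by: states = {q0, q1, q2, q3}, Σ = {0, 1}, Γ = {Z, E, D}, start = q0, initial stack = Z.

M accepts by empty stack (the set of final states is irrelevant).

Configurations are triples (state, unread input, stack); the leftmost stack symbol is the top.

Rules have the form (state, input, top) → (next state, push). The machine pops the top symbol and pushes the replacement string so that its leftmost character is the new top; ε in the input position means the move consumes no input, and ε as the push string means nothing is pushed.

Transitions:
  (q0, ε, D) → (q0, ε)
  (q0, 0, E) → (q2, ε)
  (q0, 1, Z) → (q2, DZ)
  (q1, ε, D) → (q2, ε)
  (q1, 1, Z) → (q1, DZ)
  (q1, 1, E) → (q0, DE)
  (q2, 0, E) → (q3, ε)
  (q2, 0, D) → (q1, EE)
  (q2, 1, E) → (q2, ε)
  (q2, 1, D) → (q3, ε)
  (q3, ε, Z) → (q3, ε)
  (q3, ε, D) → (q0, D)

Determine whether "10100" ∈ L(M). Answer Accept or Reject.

Accept

(q0, 10100, Z)
  read 1, top Z: go to q2, push DZ → (q2, 0100, DZ)
  read 0, top D: go to q1, push EE → (q1, 100, EEZ)
  read 1, top E: go to q0, push DE → (q0, 00, DEEZ)
  ε-move, top D: go to q0, push ε → (q0, 00, EEZ)
  read 0, top E: go to q2, push ε → (q2, 0, EZ)
  read 0, top E: go to q3, push ε → (q3, ε, Z)
  ε-move, top Z: go to q3, push ε → (q3, ε, ε)
All input consumed and the stack is empty.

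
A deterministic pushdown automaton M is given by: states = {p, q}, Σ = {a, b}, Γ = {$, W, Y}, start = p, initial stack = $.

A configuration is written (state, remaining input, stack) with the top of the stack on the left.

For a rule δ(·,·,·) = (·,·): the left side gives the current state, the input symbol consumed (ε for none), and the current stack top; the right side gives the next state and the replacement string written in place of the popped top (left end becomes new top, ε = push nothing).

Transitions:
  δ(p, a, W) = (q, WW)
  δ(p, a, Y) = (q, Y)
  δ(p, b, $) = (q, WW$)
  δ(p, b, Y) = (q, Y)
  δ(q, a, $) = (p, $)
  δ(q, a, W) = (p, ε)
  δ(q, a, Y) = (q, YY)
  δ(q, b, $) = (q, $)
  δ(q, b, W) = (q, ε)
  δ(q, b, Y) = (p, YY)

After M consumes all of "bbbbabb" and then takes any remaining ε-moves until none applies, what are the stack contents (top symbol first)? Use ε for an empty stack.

W$

(p, bbbbabb, $) ⊢ (q, bbbabb, WW$) ⊢ (q, bbabb, W$) ⊢ (q, babb, $) ⊢ (q, abb, $) ⊢ (p, bb, $) ⊢ (q, b, WW$) ⊢ (q, ε, W$)
All input consumed in state q with stack W$.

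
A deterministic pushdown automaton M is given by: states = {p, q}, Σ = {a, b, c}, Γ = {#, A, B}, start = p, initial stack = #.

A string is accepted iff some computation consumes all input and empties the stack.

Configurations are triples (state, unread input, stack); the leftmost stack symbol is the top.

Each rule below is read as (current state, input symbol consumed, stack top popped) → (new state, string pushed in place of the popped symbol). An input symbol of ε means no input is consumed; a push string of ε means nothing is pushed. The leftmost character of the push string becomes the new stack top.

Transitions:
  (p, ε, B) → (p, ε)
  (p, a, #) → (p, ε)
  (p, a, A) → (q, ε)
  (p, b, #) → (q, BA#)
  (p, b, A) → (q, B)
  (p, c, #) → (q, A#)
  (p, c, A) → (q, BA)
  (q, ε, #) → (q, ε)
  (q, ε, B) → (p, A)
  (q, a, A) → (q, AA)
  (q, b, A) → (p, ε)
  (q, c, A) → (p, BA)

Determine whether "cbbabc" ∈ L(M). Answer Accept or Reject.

(p, cbbabc, #)
  read c, top #: go to q, push A# → (q, bbabc, A#)
  read b, top A: go to p, push ε → (p, babc, #)
  read b, top #: go to q, push BA# → (q, abc, BA#)
  ε-move, top B: go to p, push A → (p, abc, AA#)
  read a, top A: go to q, push ε → (q, bc, A#)
  read b, top A: go to p, push ε → (p, c, #)
  read c, top #: go to q, push A# → (q, ε, A#)
All input consumed; stack is A#, not empty, and no further ε-move applies.

Reject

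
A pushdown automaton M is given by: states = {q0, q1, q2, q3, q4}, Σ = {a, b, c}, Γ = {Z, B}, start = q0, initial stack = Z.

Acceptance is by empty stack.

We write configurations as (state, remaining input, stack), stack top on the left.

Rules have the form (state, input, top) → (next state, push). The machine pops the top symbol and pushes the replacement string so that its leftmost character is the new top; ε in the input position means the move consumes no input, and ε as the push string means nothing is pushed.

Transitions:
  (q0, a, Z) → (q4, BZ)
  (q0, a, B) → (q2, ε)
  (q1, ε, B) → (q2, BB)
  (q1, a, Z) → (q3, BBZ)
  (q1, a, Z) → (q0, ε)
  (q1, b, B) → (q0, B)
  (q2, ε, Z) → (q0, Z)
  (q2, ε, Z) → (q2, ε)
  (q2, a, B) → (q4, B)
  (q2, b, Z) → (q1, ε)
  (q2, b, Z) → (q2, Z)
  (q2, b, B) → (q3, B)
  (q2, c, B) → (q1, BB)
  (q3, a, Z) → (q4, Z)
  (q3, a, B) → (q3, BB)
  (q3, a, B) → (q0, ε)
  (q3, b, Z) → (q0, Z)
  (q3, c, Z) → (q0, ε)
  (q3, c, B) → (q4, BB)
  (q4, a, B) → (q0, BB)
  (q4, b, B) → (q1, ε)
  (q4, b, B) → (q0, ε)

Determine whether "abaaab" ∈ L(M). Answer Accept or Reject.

One accepting computation: (q0, abaaab, Z) ⊢ (q4, baaab, BZ) ⊢ (q1, aaab, Z) ⊢ (q3, aab, BBZ) ⊢ (q0, ab, BZ) ⊢ (q2, b, Z) ⊢ (q1, ε, ε)
All input consumed and the stack is empty.

Accept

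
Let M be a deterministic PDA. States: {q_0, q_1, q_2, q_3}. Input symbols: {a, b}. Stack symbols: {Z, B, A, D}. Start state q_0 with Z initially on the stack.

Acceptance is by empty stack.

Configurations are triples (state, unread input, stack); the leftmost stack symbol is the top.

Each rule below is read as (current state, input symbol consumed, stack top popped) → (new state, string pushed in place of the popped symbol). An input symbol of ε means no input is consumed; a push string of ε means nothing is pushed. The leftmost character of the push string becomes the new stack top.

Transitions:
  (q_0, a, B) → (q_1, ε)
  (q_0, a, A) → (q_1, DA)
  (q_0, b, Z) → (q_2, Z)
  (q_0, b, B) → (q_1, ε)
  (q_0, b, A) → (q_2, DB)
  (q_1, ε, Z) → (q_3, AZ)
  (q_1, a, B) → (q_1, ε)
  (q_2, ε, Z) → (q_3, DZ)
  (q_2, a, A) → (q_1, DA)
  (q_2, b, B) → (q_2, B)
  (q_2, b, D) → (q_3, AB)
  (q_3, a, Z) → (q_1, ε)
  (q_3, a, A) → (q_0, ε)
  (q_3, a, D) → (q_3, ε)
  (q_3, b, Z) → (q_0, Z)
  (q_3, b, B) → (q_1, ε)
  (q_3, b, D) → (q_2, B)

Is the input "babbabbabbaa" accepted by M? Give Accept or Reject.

(q_0, babbabbabbaa, Z)
  read b, top Z: go to q_2, push Z → (q_2, abbabbabbaa, Z)
  ε-move, top Z: go to q_3, push DZ → (q_3, abbabbabbaa, DZ)
  read a, top D: go to q_3, push ε → (q_3, bbabbabbaa, Z)
  read b, top Z: go to q_0, push Z → (q_0, babbabbaa, Z)
  read b, top Z: go to q_2, push Z → (q_2, abbabbaa, Z)
  ε-move, top Z: go to q_3, push DZ → (q_3, abbabbaa, DZ)
  read a, top D: go to q_3, push ε → (q_3, bbabbaa, Z)
  read b, top Z: go to q_0, push Z → (q_0, babbaa, Z)
  read b, top Z: go to q_2, push Z → (q_2, abbaa, Z)
  ε-move, top Z: go to q_3, push DZ → (q_3, abbaa, DZ)
  read a, top D: go to q_3, push ε → (q_3, bbaa, Z)
  read b, top Z: go to q_0, push Z → (q_0, baa, Z)
  read b, top Z: go to q_2, push Z → (q_2, aa, Z)
  ε-move, top Z: go to q_3, push DZ → (q_3, aa, DZ)
  read a, top D: go to q_3, push ε → (q_3, a, Z)
  read a, top Z: go to q_1, push ε → (q_1, ε, ε)
All input consumed and the stack is empty.

Accept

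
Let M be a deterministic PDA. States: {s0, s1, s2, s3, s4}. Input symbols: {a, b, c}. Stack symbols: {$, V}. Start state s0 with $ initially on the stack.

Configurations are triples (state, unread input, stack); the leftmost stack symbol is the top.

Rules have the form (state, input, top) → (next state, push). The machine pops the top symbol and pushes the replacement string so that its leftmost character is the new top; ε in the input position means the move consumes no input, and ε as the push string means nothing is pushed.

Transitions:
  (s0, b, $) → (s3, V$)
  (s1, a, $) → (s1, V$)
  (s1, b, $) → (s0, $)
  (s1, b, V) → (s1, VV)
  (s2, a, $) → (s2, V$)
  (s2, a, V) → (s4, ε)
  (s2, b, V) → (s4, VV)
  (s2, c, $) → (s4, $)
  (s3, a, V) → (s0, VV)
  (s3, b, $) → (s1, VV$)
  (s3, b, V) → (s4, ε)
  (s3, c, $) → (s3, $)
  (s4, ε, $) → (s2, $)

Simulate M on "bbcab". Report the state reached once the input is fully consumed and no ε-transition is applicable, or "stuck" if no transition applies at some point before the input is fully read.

(s0, bbcab, $)
  read b, top $: go to s3, push V$ → (s3, bcab, V$)
  read b, top V: go to s4, push ε → (s4, cab, $)
  ε-move, top $: go to s2, push $ → (s2, cab, $)
  read c, top $: go to s4, push $ → (s4, ab, $)
  ε-move, top $: go to s2, push $ → (s2, ab, $)
  read a, top $: go to s2, push V$ → (s2, b, V$)
  read b, top V: go to s4, push VV → (s4, ε, VV$)
All input consumed; M is in state s4.

s4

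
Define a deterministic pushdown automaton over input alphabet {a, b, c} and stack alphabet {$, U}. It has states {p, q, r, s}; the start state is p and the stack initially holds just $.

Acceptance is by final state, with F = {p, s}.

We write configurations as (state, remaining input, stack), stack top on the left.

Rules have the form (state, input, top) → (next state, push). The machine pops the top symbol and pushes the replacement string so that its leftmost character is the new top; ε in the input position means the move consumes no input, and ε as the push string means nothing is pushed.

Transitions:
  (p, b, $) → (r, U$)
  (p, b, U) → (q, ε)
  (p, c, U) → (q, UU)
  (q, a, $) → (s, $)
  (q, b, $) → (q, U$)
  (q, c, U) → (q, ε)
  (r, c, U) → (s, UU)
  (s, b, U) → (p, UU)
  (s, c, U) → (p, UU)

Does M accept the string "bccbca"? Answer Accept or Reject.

(p, bccbca, $)
  read b, top $: go to r, push U$ → (r, ccbca, U$)
  read c, top U: go to s, push UU → (s, cbca, UU$)
  read c, top U: go to p, push UU → (p, bca, UUU$)
  read b, top U: go to q, push ε → (q, ca, UU$)
  read c, top U: go to q, push ε → (q, a, U$)
No transition applies at (q, a, U$); input not fully consumed.

Reject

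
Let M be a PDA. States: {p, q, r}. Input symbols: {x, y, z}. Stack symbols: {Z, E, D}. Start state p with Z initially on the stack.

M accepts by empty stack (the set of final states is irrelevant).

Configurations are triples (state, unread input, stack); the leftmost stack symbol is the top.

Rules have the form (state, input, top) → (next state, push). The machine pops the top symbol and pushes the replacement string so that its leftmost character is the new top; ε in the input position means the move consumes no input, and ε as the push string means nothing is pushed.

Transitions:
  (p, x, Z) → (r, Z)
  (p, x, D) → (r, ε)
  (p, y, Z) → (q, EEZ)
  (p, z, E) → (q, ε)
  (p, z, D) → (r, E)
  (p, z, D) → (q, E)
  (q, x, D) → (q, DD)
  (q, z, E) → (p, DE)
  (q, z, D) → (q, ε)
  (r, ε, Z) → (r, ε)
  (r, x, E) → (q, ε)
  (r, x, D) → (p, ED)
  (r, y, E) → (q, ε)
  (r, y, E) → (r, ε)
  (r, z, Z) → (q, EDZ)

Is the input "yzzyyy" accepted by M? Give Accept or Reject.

One accepting computation: (p, yzzyyy, Z) ⊢ (q, zzyyy, EEZ) ⊢ (p, zyyy, DEEZ) ⊢ (r, yyy, EEEZ) ⊢ (r, yy, EEZ) ⊢ (r, y, EZ) ⊢ (r, ε, Z) ⊢ (r, ε, ε)
All input consumed and the stack is empty.

Accept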